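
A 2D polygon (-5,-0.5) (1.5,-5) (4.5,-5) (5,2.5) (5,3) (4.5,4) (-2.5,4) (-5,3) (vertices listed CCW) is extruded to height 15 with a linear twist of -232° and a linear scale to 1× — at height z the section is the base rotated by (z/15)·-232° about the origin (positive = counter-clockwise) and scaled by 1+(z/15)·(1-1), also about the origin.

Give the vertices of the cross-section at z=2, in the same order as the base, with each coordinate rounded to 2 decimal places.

t = z/height = 2/15 = 0.133333
s = 1 + (scale-1)·z/height = 1 + (1-1)·2/15 = 1.000000
θ = twist·z/height = -232°·2/15 = -30.9333° = -0.539889 rad
cos θ = 0.857766, sin θ = -0.514040 (intermediates below are computed at full precision and shown rounded to 5 d.p.)
v1: (-5,-0.5) → rotate → (-4.54585,2.14132) → ×s → (-4.54585,2.14132) → (-4.55,2.14)
v2: (1.5,-5) → rotate → (-1.28355,-5.05989) → ×s → (-1.28355,-5.05989) → (-1.28,-5.06)
v3: (4.5,-5) → rotate → (1.28975,-6.60201) → ×s → (1.28975,-6.60201) → (1.29,-6.60)
v4: (5,2.5) → rotate → (5.57393,-0.42579) → ×s → (5.57393,-0.42579) → (5.57,-0.43)
v5: (5,3) → rotate → (5.83095,0.00310) → ×s → (5.83095,0.00310) → (5.83,0.00)
v6: (4.5,4) → rotate → (5.91611,1.11788) → ×s → (5.91611,1.11788) → (5.92,1.12)
v7: (-2.5,4) → rotate → (-0.08825,4.71616) → ×s → (-0.08825,4.71616) → (-0.09,4.72)
v8: (-5,3) → rotate → (-2.74671,5.14350) → ×s → (-2.74671,5.14350) → (-2.75,5.14)

Cross-section at z=2: (-4.55,2.14) (-1.28,-5.06) (1.29,-6.60) (5.57,-0.43) (5.83,0.00) (5.92,1.12) (-0.09,4.72) (-2.75,5.14)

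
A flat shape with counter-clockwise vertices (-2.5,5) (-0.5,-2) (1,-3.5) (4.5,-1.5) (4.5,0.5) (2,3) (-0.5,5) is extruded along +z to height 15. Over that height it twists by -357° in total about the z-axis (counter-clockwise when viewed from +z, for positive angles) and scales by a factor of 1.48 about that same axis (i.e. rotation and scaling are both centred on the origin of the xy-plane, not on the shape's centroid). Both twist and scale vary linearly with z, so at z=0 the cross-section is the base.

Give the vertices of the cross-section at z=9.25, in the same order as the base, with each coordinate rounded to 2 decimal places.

t = z/height = 9.25/15 = 0.616667
s = 1 + (scale-1)·z/height = 1 + (1.48-1)·9.25/15 = 1.296000
θ = twist·z/height = -357°·9.25/15 = -220.1500° = -3.842342 rad
cos θ = -0.764359, sin θ = 0.644791 (intermediates below are computed at full precision and shown rounded to 5 d.p.)
v1: (-2.5,5) → rotate → (-1.31306,-5.43377) → ×s → (-1.70172,-7.04217) → (-1.70,-7.04)
v2: (-0.5,-2) → rotate → (1.67176,1.20632) → ×s → (2.16660,1.56339) → (2.17,1.56)
v3: (1,-3.5) → rotate → (1.49241,3.32005) → ×s → (1.93416,4.30278) → (1.93,4.30)
v4: (4.5,-1.5) → rotate → (-2.47243,4.04810) → ×s → (-3.20427,5.24633) → (-3.20,5.25)
v5: (4.5,0.5) → rotate → (-3.76201,2.51938) → ×s → (-4.87557,3.26512) → (-4.88,3.27)
v6: (2,3) → rotate → (-3.46309,-1.00350) → ×s → (-4.48817,-1.30053) → (-4.49,-1.30)
v7: (-0.5,5) → rotate → (-2.84178,-4.14419) → ×s → (-3.68294,-5.37087) → (-3.68,-5.37)

Cross-section at z=9.25: (-1.70,-7.04) (2.17,1.56) (1.93,4.30) (-3.20,5.25) (-4.88,3.27) (-4.49,-1.30) (-3.68,-5.37)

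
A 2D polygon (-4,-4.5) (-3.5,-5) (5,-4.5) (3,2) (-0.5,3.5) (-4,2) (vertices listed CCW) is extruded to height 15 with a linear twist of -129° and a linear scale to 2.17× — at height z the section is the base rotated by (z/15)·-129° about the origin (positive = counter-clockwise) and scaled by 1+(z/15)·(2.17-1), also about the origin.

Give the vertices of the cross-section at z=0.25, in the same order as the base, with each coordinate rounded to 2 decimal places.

Cross-section at z=0.25: (-4.25,-4.43) (-3.76,-4.96) (4.92,-4.78) (3.13,1.92) (-0.38,3.58) (-4.00,2.19)

t = z/height = 0.25/15 = 0.0166667
s = 1 + (scale-1)·z/height = 1 + (2.17-1)·0.25/15 = 1.019500
θ = twist·z/height = -129°·0.25/15 = -2.1500° = -0.037525 rad
cos θ = 0.999296, sin θ = -0.037516 (intermediates below are computed at full precision and shown rounded to 5 d.p.)
v1: (-4,-4.5) → rotate → (-4.16601,-4.34677) → ×s → (-4.24724,-4.43153) → (-4.25,-4.43)
v2: (-3.5,-5) → rotate → (-3.68511,-4.86517) → ×s → (-3.75697,-4.96005) → (-3.76,-4.96)
v3: (5,-4.5) → rotate → (4.82766,-4.68441) → ×s → (4.92180,-4.77576) → (4.92,-4.78)
v4: (3,2) → rotate → (3.07292,1.88604) → ×s → (3.13284,1.92282) → (3.13,1.92)
v5: (-0.5,3.5) → rotate → (-0.36834,3.51629) → ×s → (-0.37553,3.58486) → (-0.38,3.58)
v6: (-4,2) → rotate → (-3.92215,2.14866) → ×s → (-3.99863,2.19055) → (-4.00,2.19)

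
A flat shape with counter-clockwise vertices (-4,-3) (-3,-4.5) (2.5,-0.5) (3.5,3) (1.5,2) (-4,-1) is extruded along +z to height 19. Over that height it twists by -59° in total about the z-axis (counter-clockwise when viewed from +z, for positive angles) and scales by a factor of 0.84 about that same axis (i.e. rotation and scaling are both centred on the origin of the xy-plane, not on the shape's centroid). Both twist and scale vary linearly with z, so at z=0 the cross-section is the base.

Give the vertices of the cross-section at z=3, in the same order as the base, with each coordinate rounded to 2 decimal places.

t = z/height = 3/19 = 0.157895
s = 1 + (scale-1)·z/height = 1 + (0.84-1)·3/19 = 0.974737
θ = twist·z/height = -59°·3/19 = -9.3158° = -0.162591 rad
cos θ = 0.986811, sin θ = -0.161876 (intermediates below are computed at full precision and shown rounded to 5 d.p.)
v1: (-4,-3) → rotate → (-4.43287,-2.31293) → ×s → (-4.32088,-2.25450) → (-4.32,-2.25)
v2: (-3,-4.5) → rotate → (-3.68887,-3.95502) → ×s → (-3.59568,-3.85511) → (-3.60,-3.86)
v3: (2.5,-0.5) → rotate → (2.38609,-0.89809) → ×s → (2.32581,-0.87541) → (2.33,-0.88)
v4: (3.5,3) → rotate → (3.93947,2.39387) → ×s → (3.83994,2.33339) → (3.84,2.33)
v5: (1.5,2) → rotate → (1.80397,1.73081) → ×s → (1.75839,1.68708) → (1.76,1.69)
v6: (-4,-1) → rotate → (-4.10912,-0.33931) → ×s → (-4.00531,-0.33074) → (-4.01,-0.33)

Cross-section at z=3: (-4.32,-2.25) (-3.60,-3.86) (2.33,-0.88) (3.84,2.33) (1.76,1.69) (-4.01,-0.33)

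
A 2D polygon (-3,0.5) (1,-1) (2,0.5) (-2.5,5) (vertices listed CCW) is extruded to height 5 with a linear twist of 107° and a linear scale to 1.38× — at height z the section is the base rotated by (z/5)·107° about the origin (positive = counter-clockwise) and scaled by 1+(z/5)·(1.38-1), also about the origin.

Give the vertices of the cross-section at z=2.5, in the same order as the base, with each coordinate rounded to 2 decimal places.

t = z/height = 2.5/5 = 0.5
s = 1 + (scale-1)·z/height = 1 + (1.38-1)·2.5/5 = 1.190000
θ = twist·z/height = 107°·2.5/5 = 53.5000° = 0.933751 rad
cos θ = 0.594823, sin θ = 0.803857 (intermediates below are computed at full precision and shown rounded to 5 d.p.)
v1: (-3,0.5) → rotate → (-2.18640,-2.11416) → ×s → (-2.60181,-2.51585) → (-2.60,-2.52)
v2: (1,-1) → rotate → (1.39868,0.20903) → ×s → (1.66443,0.24875) → (1.66,0.25)
v3: (2,0.5) → rotate → (0.78772,1.90513) → ×s → (0.93738,2.26710) → (0.94,2.27)
v4: (-2.5,5) → rotate → (-5.50634,0.96447) → ×s → (-6.55255,1.14772) → (-6.55,1.15)

Cross-section at z=2.5: (-2.60,-2.52) (1.66,0.25) (0.94,2.27) (-6.55,1.15)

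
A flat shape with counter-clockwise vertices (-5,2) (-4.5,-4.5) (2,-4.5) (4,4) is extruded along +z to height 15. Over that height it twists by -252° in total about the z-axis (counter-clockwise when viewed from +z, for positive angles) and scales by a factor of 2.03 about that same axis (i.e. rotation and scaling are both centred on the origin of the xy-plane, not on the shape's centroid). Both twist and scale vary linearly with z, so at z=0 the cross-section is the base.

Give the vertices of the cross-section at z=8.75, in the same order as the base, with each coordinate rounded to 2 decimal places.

Cross-section at z=8.75: (8.46,1.67) (2.12,9.97) (-6.61,4.30) (-1.88,-8.86)

t = z/height = 8.75/15 = 0.583333
s = 1 + (scale-1)·z/height = 1 + (2.03-1)·8.75/15 = 1.600833
θ = twist·z/height = -252°·8.75/15 = -147.0000° = -2.565634 rad
cos θ = -0.838671, sin θ = -0.544639 (intermediates below are computed at full precision and shown rounded to 5 d.p.)
v1: (-5,2) → rotate → (5.28263,1.04585) → ×s → (8.45661,1.67424) → (8.46,1.67)
v2: (-4.5,-4.5) → rotate → (1.32314,6.22489) → ×s → (2.11813,9.96502) → (2.12,9.97)
v3: (2,-4.5) → rotate → (-4.12822,2.68474) → ×s → (-6.60859,4.29782) → (-6.61,4.30)
v4: (4,4) → rotate → (-1.17613,-5.53324) → ×s → (-1.88278,-8.85779) → (-1.88,-8.86)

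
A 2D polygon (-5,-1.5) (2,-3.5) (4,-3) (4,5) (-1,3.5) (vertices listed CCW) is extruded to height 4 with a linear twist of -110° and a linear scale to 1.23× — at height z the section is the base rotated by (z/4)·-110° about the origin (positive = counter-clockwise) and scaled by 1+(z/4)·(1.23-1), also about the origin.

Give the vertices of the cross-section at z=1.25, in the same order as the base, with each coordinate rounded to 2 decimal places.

t = z/height = 1.25/4 = 0.3125
s = 1 + (scale-1)·z/height = 1 + (1.23-1)·1.25/4 = 1.071875
θ = twist·z/height = -110°·1.25/4 = -34.3750° = -0.599957 rad
cos θ = 0.825360, sin θ = -0.564607 (intermediates below are computed at full precision and shown rounded to 5 d.p.)
v1: (-5,-1.5) → rotate → (-4.97371,1.58499) → ×s → (-5.33120,1.69892) → (-5.33,1.70)
v2: (2,-3.5) → rotate → (-0.32540,-4.01797) → ×s → (-0.34879,-4.30677) → (-0.35,-4.31)
v3: (4,-3) → rotate → (1.60762,-4.73451) → ×s → (1.72317,-5.07480) → (1.72,-5.07)
v4: (4,5) → rotate → (6.12447,1.86837) → ×s → (6.56467,2.00266) → (6.56,2.00)
v5: (-1,3.5) → rotate → (1.15076,3.45337) → ×s → (1.23348,3.70158) → (1.23,3.70)

Cross-section at z=1.25: (-5.33,1.70) (-0.35,-4.31) (1.72,-5.07) (6.56,2.00) (1.23,3.70)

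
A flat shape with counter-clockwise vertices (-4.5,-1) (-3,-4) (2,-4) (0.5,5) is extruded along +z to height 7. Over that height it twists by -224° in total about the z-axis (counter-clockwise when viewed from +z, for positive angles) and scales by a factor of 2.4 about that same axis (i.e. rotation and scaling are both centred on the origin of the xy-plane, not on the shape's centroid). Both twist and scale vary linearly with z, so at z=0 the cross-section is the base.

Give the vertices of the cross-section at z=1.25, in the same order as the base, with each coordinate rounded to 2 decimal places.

Cross-section at z=1.25: (-5.11,2.66) (-6.09,-1.42) (-1.30,-5.44) (4.50,4.39)

t = z/height = 1.25/7 = 0.178571
s = 1 + (scale-1)·z/height = 1 + (2.4-1)·1.25/7 = 1.250000
θ = twist·z/height = -224°·1.25/7 = -40.0000° = -0.698132 rad
cos θ = 0.766044, sin θ = -0.642788 (intermediates below are computed at full precision and shown rounded to 5 d.p.)
v1: (-4.5,-1) → rotate → (-4.08999,2.12650) → ×s → (-5.11248,2.65812) → (-5.11,2.66)
v2: (-3,-4) → rotate → (-4.86928,-1.13581) → ×s → (-6.08660,-1.41977) → (-6.09,-1.42)
v3: (2,-4) → rotate → (-1.03906,-4.34975) → ×s → (-1.29883,-5.43719) → (-1.30,-5.44)
v4: (0.5,5) → rotate → (3.59696,3.50883) → ×s → (4.49620,4.38604) → (4.50,4.39)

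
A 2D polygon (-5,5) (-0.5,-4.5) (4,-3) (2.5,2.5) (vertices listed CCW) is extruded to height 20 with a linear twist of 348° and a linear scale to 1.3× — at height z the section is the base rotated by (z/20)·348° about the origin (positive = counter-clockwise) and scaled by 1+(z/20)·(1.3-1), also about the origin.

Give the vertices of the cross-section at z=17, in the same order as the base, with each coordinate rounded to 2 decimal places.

t = z/height = 17/20 = 0.85
s = 1 + (scale-1)·z/height = 1 + (1.3-1)·17/20 = 1.255000
θ = twist·z/height = 348°·17/20 = 295.8000° = 5.162684 rad
cos θ = 0.435231, sin θ = -0.900319 (intermediates below are computed at full precision and shown rounded to 5 d.p.)
v1: (-5,5) → rotate → (2.32544,6.67775) → ×s → (2.91843,8.38058) → (2.92,8.38)
v2: (-0.5,-4.5) → rotate → (-4.26905,-1.50838) → ×s → (-5.35766,-1.89302) → (-5.36,-1.89)
v3: (4,-3) → rotate → (-0.96003,-4.90697) → ×s → (-1.20484,-6.15825) → (-1.20,-6.16)
v4: (2.5,2.5) → rotate → (3.33887,-1.16272) → ×s → (4.19029,-1.45921) → (4.19,-1.46)

Cross-section at z=17: (2.92,8.38) (-5.36,-1.89) (-1.20,-6.16) (4.19,-1.46)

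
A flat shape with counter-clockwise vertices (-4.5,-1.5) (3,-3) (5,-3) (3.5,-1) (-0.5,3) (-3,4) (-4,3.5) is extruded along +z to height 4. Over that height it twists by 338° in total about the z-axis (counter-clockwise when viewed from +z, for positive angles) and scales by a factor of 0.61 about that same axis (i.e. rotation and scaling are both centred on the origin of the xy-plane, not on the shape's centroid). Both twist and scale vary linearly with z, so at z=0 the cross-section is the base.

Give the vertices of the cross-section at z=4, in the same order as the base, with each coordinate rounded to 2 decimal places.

t = z/height = 4/4 = 1
s = 1 + (scale-1)·z/height = 1 + (0.61-1)·4/4 = 0.610000
θ = twist·z/height = 338°·4/4 = 338.0000° = 5.899213 rad
cos θ = 0.927184, sin θ = -0.374607 (intermediates below are computed at full precision and shown rounded to 5 d.p.)
v1: (-4.5,-1.5) → rotate → (-4.73424,0.29495) → ×s → (-2.88788,0.17992) → (-2.89,0.18)
v2: (3,-3) → rotate → (1.65773,-3.90537) → ×s → (1.01122,-2.38228) → (1.01,-2.38)
v3: (5,-3) → rotate → (3.51210,-4.65458) → ×s → (2.14238,-2.83930) → (2.14,-2.84)
v4: (3.5,-1) → rotate → (2.87054,-2.23831) → ×s → (1.75103,-1.36537) → (1.75,-1.37)
v5: (-0.5,3) → rotate → (0.66023,2.96885) → ×s → (0.40274,1.81100) → (0.40,1.81)
v6: (-3,4) → rotate → (-1.28313,4.83256) → ×s → (-0.78271,2.94786) → (-0.78,2.95)
v7: (-4,3.5) → rotate → (-2.39761,4.74357) → ×s → (-1.46254,2.89358) → (-1.46,2.89)

Cross-section at z=4: (-2.89,0.18) (1.01,-2.38) (2.14,-2.84) (1.75,-1.37) (0.40,1.81) (-0.78,2.95) (-1.46,2.89)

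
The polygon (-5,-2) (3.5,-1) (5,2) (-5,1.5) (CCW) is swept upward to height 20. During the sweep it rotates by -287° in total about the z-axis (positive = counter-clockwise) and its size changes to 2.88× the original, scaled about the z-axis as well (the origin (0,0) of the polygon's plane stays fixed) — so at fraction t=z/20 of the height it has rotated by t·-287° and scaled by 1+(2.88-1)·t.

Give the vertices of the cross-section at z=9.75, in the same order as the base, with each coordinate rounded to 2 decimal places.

t = z/height = 9.75/20 = 0.4875
s = 1 + (scale-1)·z/height = 1 + (2.88-1)·9.75/20 = 1.916500
θ = twist·z/height = -287°·9.75/20 = -139.9125° = -2.441934 rad
cos θ = -0.765062, sin θ = -0.643957 (intermediates below are computed at full precision and shown rounded to 5 d.p.)
v1: (-5,-2) → rotate → (2.53740,4.74991) → ×s → (4.86292,9.10320) → (4.86,9.10)
v2: (3.5,-1) → rotate → (-3.32167,-1.48879) → ×s → (-6.36599,-2.85326) → (-6.37,-2.85)
v3: (5,2) → rotate → (-2.53740,-4.74991) → ×s → (-4.86292,-9.10320) → (-4.86,-9.10)
v4: (-5,1.5) → rotate → (4.79124,2.07219) → ×s → (9.18242,3.97135) → (9.18,3.97)

Cross-section at z=9.75: (4.86,9.10) (-6.37,-2.85) (-4.86,-9.10) (9.18,3.97)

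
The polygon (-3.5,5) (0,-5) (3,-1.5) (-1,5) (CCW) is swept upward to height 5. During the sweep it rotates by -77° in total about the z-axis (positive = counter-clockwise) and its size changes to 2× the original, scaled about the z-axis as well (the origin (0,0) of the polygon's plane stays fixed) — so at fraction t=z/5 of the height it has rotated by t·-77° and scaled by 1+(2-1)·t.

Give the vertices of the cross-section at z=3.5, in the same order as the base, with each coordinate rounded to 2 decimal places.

Cross-section at z=3.5: (3.36,9.82) (-6.87,-5.01) (0.94,-5.62) (5.87,6.38)

t = z/height = 3.5/5 = 0.7
s = 1 + (scale-1)·z/height = 1 + (2-1)·3.5/5 = 1.700000
θ = twist·z/height = -77°·3.5/5 = -53.9000° = -0.940732 rad
cos θ = 0.589196, sin θ = -0.807990 (intermediates below are computed at full precision and shown rounded to 5 d.p.)
v1: (-3.5,5) → rotate → (1.97776,5.77395) → ×s → (3.36220,9.81571) → (3.36,9.82)
v2: (0,-5) → rotate → (-4.03995,-2.94598) → ×s → (-6.86791,-5.00817) → (-6.87,-5.01)
v3: (3,-1.5) → rotate → (0.55560,-3.30776) → ×s → (0.94453,-5.62320) → (0.94,-5.62)
v4: (-1,5) → rotate → (3.45075,3.75397) → ×s → (5.86628,6.38175) → (5.87,6.38)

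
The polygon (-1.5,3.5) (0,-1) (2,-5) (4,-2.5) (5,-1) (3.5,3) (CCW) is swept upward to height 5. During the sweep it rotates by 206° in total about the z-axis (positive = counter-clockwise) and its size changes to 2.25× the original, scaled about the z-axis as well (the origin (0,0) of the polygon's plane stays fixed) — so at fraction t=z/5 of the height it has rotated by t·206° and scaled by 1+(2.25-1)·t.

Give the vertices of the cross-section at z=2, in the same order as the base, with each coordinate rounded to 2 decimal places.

Cross-section at z=2: (-5.50,-1.54) (1.49,-0.20) (7.83,1.98) (4.51,5.45) (2.48,7.24) (-3.77,5.80)

t = z/height = 2/5 = 0.4
s = 1 + (scale-1)·z/height = 1 + (2.25-1)·2/5 = 1.500000
θ = twist·z/height = 206°·2/5 = 82.4000° = 1.438151 rad
cos θ = 0.132256, sin θ = 0.991216 (intermediates below are computed at full precision and shown rounded to 5 d.p.)
v1: (-1.5,3.5) → rotate → (-3.66764,-1.02393) → ×s → (-5.50146,-1.53589) → (-5.50,-1.54)
v2: (0,-1) → rotate → (0.99122,-0.13226) → ×s → (1.48682,-0.19838) → (1.49,-0.20)
v3: (2,-5) → rotate → (5.22059,1.32115) → ×s → (7.83089,1.98172) → (7.83,1.98)
v4: (4,-2.5) → rotate → (3.00706,3.63422) → ×s → (4.51060,5.45133) → (4.51,5.45)
v5: (5,-1) → rotate → (1.65250,4.82382) → ×s → (2.47875,7.23573) → (2.48,7.24)
v6: (3.5,3) → rotate → (-2.51075,3.86602) → ×s → (-3.76612,5.79904) → (-3.77,5.80)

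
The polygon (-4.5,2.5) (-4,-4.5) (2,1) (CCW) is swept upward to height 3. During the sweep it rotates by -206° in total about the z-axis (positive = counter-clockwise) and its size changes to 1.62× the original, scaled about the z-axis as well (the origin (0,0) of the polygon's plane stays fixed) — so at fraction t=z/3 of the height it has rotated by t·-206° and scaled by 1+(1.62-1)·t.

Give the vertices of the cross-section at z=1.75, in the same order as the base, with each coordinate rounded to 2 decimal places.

Cross-section at z=1.75: (6.02,3.59) (-2.56,7.79) (-0.19,-3.04)

t = z/height = 1.75/3 = 0.583333
s = 1 + (scale-1)·z/height = 1 + (1.62-1)·1.75/3 = 1.361667
θ = twist·z/height = -206°·1.75/3 = -120.1667° = -2.097304 rad
cos θ = -0.502517, sin θ = -0.864567 (intermediates below are computed at full precision and shown rounded to 5 d.p.)
v1: (-4.5,2.5) → rotate → (4.42274,2.63426) → ×s → (6.02230,3.58698) → (6.02,3.59)
v2: (-4,-4.5) → rotate → (-1.88048,5.71960) → ×s → (-2.56059,7.78818) → (-2.56,7.79)
v3: (2,1) → rotate → (-0.14047,-2.23165) → ×s → (-0.19127,-3.03877) → (-0.19,-3.04)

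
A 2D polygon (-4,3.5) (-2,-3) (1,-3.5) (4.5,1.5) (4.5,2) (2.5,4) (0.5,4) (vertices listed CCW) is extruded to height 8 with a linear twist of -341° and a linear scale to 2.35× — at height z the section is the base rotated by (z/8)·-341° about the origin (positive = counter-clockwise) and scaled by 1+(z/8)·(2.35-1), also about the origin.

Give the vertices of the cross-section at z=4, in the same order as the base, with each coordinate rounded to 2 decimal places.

Cross-section at z=4: (7.58,-4.68) (2.47,5.51) (-2.62,5.51) (-7.02,-3.72) (-6.88,-4.55) (-3.02,-7.30) (0.28,-6.75)

t = z/height = 4/8 = 0.5
s = 1 + (scale-1)·z/height = 1 + (2.35-1)·4/8 = 1.675000
θ = twist·z/height = -341°·4/8 = -170.5000° = -2.975786 rad
cos θ = -0.986286, sin θ = -0.165048 (intermediates below are computed at full precision and shown rounded to 5 d.p.)
v1: (-4,3.5) → rotate → (4.52281,-2.79181) → ×s → (7.57571,-4.67628) → (7.58,-4.68)
v2: (-2,-3) → rotate → (1.47743,3.28895) → ×s → (2.47469,5.50899) → (2.47,5.51)
v3: (1,-3.5) → rotate → (-1.56395,3.28695) → ×s → (-2.61962,5.50564) → (-2.62,5.51)
v4: (4.5,1.5) → rotate → (-4.19071,-2.22214) → ×s → (-7.01945,-3.72209) → (-7.02,-3.72)
v5: (4.5,2) → rotate → (-4.10819,-2.71529) → ×s → (-6.88122,-4.54810) → (-6.88,-4.55)
v6: (2.5,4) → rotate → (-1.80552,-4.35776) → ×s → (-3.02425,-7.29925) → (-3.02,-7.30)
v7: (0.5,4) → rotate → (0.16705,-4.02767) → ×s → (0.27980,-6.74634) → (0.28,-6.75)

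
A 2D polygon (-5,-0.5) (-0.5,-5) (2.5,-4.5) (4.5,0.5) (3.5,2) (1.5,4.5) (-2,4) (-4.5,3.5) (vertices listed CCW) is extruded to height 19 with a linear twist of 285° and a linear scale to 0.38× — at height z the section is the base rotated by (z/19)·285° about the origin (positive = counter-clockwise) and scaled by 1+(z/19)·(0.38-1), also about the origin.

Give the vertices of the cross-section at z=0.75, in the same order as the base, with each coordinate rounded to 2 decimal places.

t = z/height = 0.75/19 = 0.0394737
s = 1 + (scale-1)·z/height = 1 + (0.38-1)·0.75/19 = 0.975526
θ = twist·z/height = 285°·0.75/19 = 11.2500° = 0.196350 rad
cos θ = 0.980785, sin θ = 0.195090 (intermediates below are computed at full precision and shown rounded to 5 d.p.)
v1: (-5,-0.5) → rotate → (-4.80638,-1.46584) → ×s → (-4.68875,-1.42997) → (-4.69,-1.43)
v2: (-0.5,-5) → rotate → (0.48506,-5.00147) → ×s → (0.47319,-4.87907) → (0.47,-4.88)
v3: (2.5,-4.5) → rotate → (3.32987,-3.92581) → ×s → (3.24838,-3.82973) → (3.25,-3.83)
v4: (4.5,0.5) → rotate → (4.31599,1.36830) → ×s → (4.21036,1.33481) → (4.21,1.33)
v5: (3.5,2) → rotate → (3.04257,2.64439) → ×s → (2.96810,2.57967) → (2.97,2.58)
v6: (1.5,4.5) → rotate → (0.59327,4.70617) → ×s → (0.57875,4.59099) → (0.58,4.59)
v7: (-2,4) → rotate → (-2.74193,3.53296) → ×s → (-2.67483,3.44650) → (-2.67,3.45)
v8: (-4.5,3.5) → rotate → (-5.09635,2.55484) → ×s → (-4.97162,2.49232) → (-4.97,2.49)

Cross-section at z=0.75: (-4.69,-1.43) (0.47,-4.88) (3.25,-3.83) (4.21,1.33) (2.97,2.58) (0.58,4.59) (-2.67,3.45) (-4.97,2.49)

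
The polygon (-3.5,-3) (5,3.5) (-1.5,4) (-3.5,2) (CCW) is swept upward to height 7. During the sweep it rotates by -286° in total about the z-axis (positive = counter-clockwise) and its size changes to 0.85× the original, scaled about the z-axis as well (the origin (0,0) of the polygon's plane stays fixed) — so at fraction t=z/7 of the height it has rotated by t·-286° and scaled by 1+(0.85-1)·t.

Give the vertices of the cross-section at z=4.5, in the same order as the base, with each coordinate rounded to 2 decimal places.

t = z/height = 4.5/7 = 0.642857
s = 1 + (scale-1)·z/height = 1 + (0.85-1)·4.5/7 = 0.903571
θ = twist·z/height = -286°·4.5/7 = -183.8571° = -3.208912 rad
cos θ = -0.997735, sin θ = 0.067269 (intermediates below are computed at full precision and shown rounded to 5 d.p.)
v1: (-3.5,-3) → rotate → (3.69388,2.75776) → ×s → (3.33768,2.49184) → (3.34,2.49)
v2: (5,3.5) → rotate → (-5.22412,-3.15573) → ×s → (-4.72036,-2.85142) → (-4.72,-2.85)
v3: (-1.5,4) → rotate → (1.22753,-4.09184) → ×s → (1.10916,-3.69727) → (1.11,-3.70)
v4: (-3.5,2) → rotate → (3.35753,-2.23091) → ×s → (3.03377,-2.01579) → (3.03,-2.02)

Cross-section at z=4.5: (3.34,2.49) (-4.72,-2.85) (1.11,-3.70) (3.03,-2.02)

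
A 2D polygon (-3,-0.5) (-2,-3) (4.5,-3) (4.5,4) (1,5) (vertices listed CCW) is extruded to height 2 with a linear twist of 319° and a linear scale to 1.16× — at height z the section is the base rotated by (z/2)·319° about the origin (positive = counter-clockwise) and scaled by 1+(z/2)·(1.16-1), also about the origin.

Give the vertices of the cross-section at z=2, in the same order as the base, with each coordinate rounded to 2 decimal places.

t = z/height = 2/2 = 1
s = 1 + (scale-1)·z/height = 1 + (1.16-1)·2/2 = 1.160000
θ = twist·z/height = 319°·2/2 = 319.0000° = 5.567600 rad
cos θ = 0.754710, sin θ = -0.656059 (intermediates below are computed at full precision and shown rounded to 5 d.p.)
v1: (-3,-0.5) → rotate → (-2.59216,1.59082) → ×s → (-3.00690,1.84535) → (-3.01,1.85)
v2: (-2,-3) → rotate → (-3.47760,-0.95201) → ×s → (-4.03401,-1.10433) → (-4.03,-1.10)
v3: (4.5,-3) → rotate → (1.42802,-5.21639) → ×s → (1.65650,-6.05102) → (1.66,-6.05)
v4: (4.5,4) → rotate → (6.02043,0.06657) → ×s → (6.98370,0.07722) → (6.98,0.08)
v5: (1,5) → rotate → (4.03500,3.11749) → ×s → (4.68061,3.61629) → (4.68,3.62)

Cross-section at z=2: (-3.01,1.85) (-4.03,-1.10) (1.66,-6.05) (6.98,0.08) (4.68,3.62)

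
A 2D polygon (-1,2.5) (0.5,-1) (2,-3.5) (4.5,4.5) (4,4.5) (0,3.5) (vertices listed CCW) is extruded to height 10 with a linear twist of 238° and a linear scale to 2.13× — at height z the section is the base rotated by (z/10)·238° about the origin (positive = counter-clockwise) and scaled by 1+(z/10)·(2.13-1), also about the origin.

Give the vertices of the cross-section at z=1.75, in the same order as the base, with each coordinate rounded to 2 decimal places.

Cross-section at z=1.75: (-2.88,1.44) (1.24,-0.50) (4.58,-1.54) (0.45,7.61) (0.00,7.21) (-2.79,3.13)

t = z/height = 1.75/10 = 0.175
s = 1 + (scale-1)·z/height = 1 + (2.13-1)·1.75/10 = 1.197750
θ = twist·z/height = 238°·1.75/10 = 41.6500° = 0.726930 rad
cos θ = 0.747218, sin θ = 0.664579 (intermediates below are computed at full precision and shown rounded to 5 d.p.)
v1: (-1,2.5) → rotate → (-2.40866,1.20347) → ×s → (-2.88498,1.44145) → (-2.88,1.44)
v2: (0.5,-1) → rotate → (1.03819,-0.41493) → ×s → (1.24349,-0.49698) → (1.24,-0.50)
v3: (2,-3.5) → rotate → (3.82046,-1.28611) → ×s → (4.57596,-1.54044) → (4.58,-1.54)
v4: (4.5,4.5) → rotate → (0.37188,6.35309) → ×s → (0.44542,7.60941) → (0.45,7.61)
v5: (4,4.5) → rotate → (-0.00173,6.02080) → ×s → (-0.00207,7.21141) → (0.00,7.21)
v6: (0,3.5) → rotate → (-2.32602,2.61526) → ×s → (-2.78600,3.13243) → (-2.79,3.13)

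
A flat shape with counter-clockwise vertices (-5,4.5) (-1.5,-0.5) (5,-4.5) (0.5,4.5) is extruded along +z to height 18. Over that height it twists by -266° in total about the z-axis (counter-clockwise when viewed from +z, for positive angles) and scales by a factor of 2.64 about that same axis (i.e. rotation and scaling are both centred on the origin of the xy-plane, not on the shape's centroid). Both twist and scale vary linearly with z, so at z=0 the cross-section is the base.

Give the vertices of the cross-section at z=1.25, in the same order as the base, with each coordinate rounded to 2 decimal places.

t = z/height = 1.25/18 = 0.0694444
s = 1 + (scale-1)·z/height = 1 + (2.64-1)·1.25/18 = 1.113889
θ = twist·z/height = -266°·1.25/18 = -18.4722° = -0.322401 rad
cos θ = 0.948477, sin θ = -0.316845 (intermediates below are computed at full precision and shown rounded to 5 d.p.)
v1: (-5,4.5) → rotate → (-3.31659,5.85237) → ×s → (-3.69431,6.51889) → (-3.69,6.52)
v2: (-1.5,-0.5) → rotate → (-1.58114,0.00103) → ×s → (-1.76121,0.00115) → (-1.76,0.00)
v3: (5,-4.5) → rotate → (3.31659,-5.85237) → ×s → (3.69431,-6.51889) → (3.69,-6.52)
v4: (0.5,4.5) → rotate → (1.90004,4.10973) → ×s → (2.11643,4.57778) → (2.12,4.58)

Cross-section at z=1.25: (-3.69,6.52) (-1.76,0.00) (3.69,-6.52) (2.12,4.58)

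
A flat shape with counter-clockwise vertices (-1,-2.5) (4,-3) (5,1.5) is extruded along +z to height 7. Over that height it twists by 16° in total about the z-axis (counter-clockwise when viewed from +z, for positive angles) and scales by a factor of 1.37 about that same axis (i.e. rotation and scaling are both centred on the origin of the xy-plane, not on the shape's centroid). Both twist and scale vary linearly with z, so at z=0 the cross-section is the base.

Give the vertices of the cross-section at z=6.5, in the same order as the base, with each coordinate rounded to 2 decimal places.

t = z/height = 6.5/7 = 0.928571
s = 1 + (scale-1)·z/height = 1 + (1.37-1)·6.5/7 = 1.343571
θ = twist·z/height = 16°·6.5/7 = 14.8571° = 0.259306 rad
cos θ = 0.966568, sin θ = 0.256410 (intermediates below are computed at full precision and shown rounded to 5 d.p.)
v1: (-1,-2.5) → rotate → (-0.32554,-2.67283) → ×s → (-0.43739,-3.59114) → (-0.44,-3.59)
v2: (4,-3) → rotate → (4.63550,-1.87406) → ×s → (6.22813,-2.51794) → (6.23,-2.52)
v3: (5,1.5) → rotate → (4.44823,2.73190) → ×s → (5.97651,3.67050) → (5.98,3.67)

Cross-section at z=6.5: (-0.44,-3.59) (6.23,-2.52) (5.98,3.67)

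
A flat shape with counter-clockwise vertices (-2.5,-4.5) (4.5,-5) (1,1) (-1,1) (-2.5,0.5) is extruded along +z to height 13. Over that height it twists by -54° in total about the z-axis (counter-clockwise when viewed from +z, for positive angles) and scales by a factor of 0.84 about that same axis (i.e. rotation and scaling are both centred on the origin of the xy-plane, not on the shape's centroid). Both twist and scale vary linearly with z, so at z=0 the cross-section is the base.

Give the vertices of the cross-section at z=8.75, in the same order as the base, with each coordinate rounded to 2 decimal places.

Cross-section at z=8.75: (-4.18,-1.91) (0.59,-5.97) (1.25,0.19) (-0.19,1.25) (-1.53,1.68)

t = z/height = 8.75/13 = 0.673077
s = 1 + (scale-1)·z/height = 1 + (0.84-1)·8.75/13 = 0.892308
θ = twist·z/height = -54°·8.75/13 = -36.3462° = -0.634360 rad
cos θ = 0.805451, sin θ = -0.592662 (intermediates below are computed at full precision and shown rounded to 5 d.p.)
v1: (-2.5,-4.5) → rotate → (-4.68061,-2.14287) → ×s → (-4.17654,-1.91210) → (-4.18,-1.91)
v2: (4.5,-5) → rotate → (0.66122,-6.69424) → ×s → (0.59001,-5.97332) → (0.59,-5.97)
v3: (1,1) → rotate → (1.39811,0.21279) → ×s → (1.24755,0.18987) → (1.25,0.19)
v4: (-1,1) → rotate → (-0.21279,1.39811) → ×s → (-0.18987,1.24755) → (-0.19,1.25)
v5: (-2.5,0.5) → rotate → (-1.71730,1.88438) → ×s → (-1.53236,1.68145) → (-1.53,1.68)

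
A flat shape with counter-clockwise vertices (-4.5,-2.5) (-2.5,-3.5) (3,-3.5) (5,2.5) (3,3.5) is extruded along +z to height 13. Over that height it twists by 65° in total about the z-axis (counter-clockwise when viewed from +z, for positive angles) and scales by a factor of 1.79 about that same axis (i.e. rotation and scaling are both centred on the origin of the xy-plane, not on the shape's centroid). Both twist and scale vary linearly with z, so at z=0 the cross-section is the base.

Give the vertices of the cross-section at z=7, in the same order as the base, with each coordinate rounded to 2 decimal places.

Cross-section at z=7: (-3.21,-6.60) (-0.06,-6.13) (6.36,-1.63) (3.79,7.01) (0.64,6.54)

t = z/height = 7/13 = 0.538462
s = 1 + (scale-1)·z/height = 1 + (1.79-1)·7/13 = 1.425385
θ = twist·z/height = 65°·7/13 = 35.0000° = 0.610865 rad
cos θ = 0.819152, sin θ = 0.573576 (intermediates below are computed at full precision and shown rounded to 5 d.p.)
v1: (-4.5,-2.5) → rotate → (-2.25224,-4.62897) → ×s → (-3.21031,-6.59807) → (-3.21,-6.60)
v2: (-2.5,-3.5) → rotate → (-0.04036,-4.30097) → ×s → (-0.05753,-6.13054) → (-0.06,-6.13)
v3: (3,-3.5) → rotate → (4.46497,-1.14630) → ×s → (6.36430,-1.63392) → (6.36,-1.63)
v4: (5,2.5) → rotate → (2.66182,4.91576) → ×s → (3.79412,7.00685) → (3.79,7.01)
v5: (3,3.5) → rotate → (0.44994,4.58776) → ×s → (0.64134,6.53932) → (0.64,6.54)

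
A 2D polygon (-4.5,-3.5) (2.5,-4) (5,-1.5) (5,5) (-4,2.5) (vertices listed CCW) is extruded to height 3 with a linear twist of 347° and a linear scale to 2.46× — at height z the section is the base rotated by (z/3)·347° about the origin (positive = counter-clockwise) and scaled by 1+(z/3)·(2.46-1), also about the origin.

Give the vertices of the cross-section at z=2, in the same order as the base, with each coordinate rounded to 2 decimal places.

t = z/height = 2/3 = 0.666667
s = 1 + (scale-1)·z/height = 1 + (2.46-1)·2/3 = 1.973333
θ = twist·z/height = 347°·2/3 = 231.3333° = 4.037528 rad
cos θ = -0.624789, sin θ = -0.780794 (intermediates below are computed at full precision and shown rounded to 5 d.p.)
v1: (-4.5,-3.5) → rotate → (0.07877,5.70033) → ×s → (0.15544,11.24866) → (0.16,11.25)
v2: (2.5,-4) → rotate → (-4.68515,0.54717) → ×s → (-9.24536,1.07975) → (-9.25,1.08)
v3: (5,-1.5) → rotate → (-4.29513,-2.96679) → ×s → (-8.47573,-5.85446) → (-8.48,-5.85)
v4: (5,5) → rotate → (0.78003,-7.02791) → ×s → (1.53925,-13.86841) → (1.54,-13.87)
v5: (-4,2.5) → rotate → (4.45114,1.56120) → ×s → (8.78358,3.08078) → (8.78,3.08)

Cross-section at z=2: (0.16,11.25) (-9.25,1.08) (-8.48,-5.85) (1.54,-13.87) (8.78,3.08)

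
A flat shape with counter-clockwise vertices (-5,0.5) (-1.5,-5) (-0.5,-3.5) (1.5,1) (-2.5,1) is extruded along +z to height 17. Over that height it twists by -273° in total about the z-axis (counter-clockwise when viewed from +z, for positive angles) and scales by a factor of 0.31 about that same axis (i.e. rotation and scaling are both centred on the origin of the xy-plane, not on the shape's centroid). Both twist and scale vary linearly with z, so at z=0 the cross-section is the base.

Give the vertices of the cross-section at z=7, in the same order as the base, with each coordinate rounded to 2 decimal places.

Cross-section at z=7: (1.70,3.17) (-2.90,2.36) (-2.18,1.29) (0.25,-1.27) (1.34,1.38)

t = z/height = 7/17 = 0.411765
s = 1 + (scale-1)·z/height = 1 + (0.31-1)·7/17 = 0.715882
θ = twist·z/height = -273°·7/17 = -112.4118° = -1.961955 rad
cos θ = -0.381260, sin θ = -0.924468 (intermediates below are computed at full precision and shown rounded to 5 d.p.)
v1: (-5,0.5) → rotate → (2.36853,4.43171) → ×s → (1.69559,3.17258) → (1.70,3.17)
v2: (-1.5,-5) → rotate → (-4.05045,3.29300) → ×s → (-2.89964,2.35740) → (-2.90,2.36)
v3: (-0.5,-3.5) → rotate → (-3.04501,1.79664) → ×s → (-2.17987,1.28619) → (-2.18,1.29)
v4: (1.5,1) → rotate → (0.35258,-1.76796) → ×s → (0.25240,-1.26565) → (0.25,-1.27)
v5: (-2.5,1) → rotate → (1.87762,1.92991) → ×s → (1.34415,1.38159) → (1.34,1.38)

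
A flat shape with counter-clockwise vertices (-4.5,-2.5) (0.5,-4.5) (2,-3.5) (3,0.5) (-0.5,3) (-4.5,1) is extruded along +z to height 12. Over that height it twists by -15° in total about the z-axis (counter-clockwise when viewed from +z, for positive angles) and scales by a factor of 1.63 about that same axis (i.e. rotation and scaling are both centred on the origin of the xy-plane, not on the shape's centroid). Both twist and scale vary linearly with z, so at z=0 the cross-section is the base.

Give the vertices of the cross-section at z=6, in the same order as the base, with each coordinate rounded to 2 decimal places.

t = z/height = 6/12 = 0.5
s = 1 + (scale-1)·z/height = 1 + (1.63-1)·6/12 = 1.315000
θ = twist·z/height = -15°·6/12 = -7.5000° = -0.130900 rad
cos θ = 0.991445, sin θ = -0.130526 (intermediates below are computed at full precision and shown rounded to 5 d.p.)
v1: (-4.5,-2.5) → rotate → (-4.78782,-1.89124) → ×s → (-6.29598,-2.48699) → (-6.30,-2.49)
v2: (0.5,-4.5) → rotate → (-0.09165,-4.52676) → ×s → (-0.12051,-5.95270) → (-0.12,-5.95)
v3: (2,-3.5) → rotate → (1.52605,-3.73111) → ×s → (2.00675,-4.90641) → (2.01,-4.91)
v4: (3,0.5) → rotate → (3.03960,0.10414) → ×s → (3.99707,0.13695) → (4.00,0.14)
v5: (-0.5,3) → rotate → (-0.10414,3.03960) → ×s → (-0.13695,3.99707) → (-0.14,4.00)
v6: (-4.5,1) → rotate → (-4.33098,1.57881) → ×s → (-5.69523,2.07614) → (-5.70,2.08)

Cross-section at z=6: (-6.30,-2.49) (-0.12,-5.95) (2.01,-4.91) (4.00,0.14) (-0.14,4.00) (-5.70,2.08)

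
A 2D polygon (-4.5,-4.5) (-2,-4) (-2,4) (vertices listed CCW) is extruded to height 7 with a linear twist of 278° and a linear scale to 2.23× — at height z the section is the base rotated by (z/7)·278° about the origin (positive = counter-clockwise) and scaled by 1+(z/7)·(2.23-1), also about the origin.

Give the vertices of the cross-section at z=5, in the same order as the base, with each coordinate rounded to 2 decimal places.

Cross-section at z=5: (5.32,10.71) (1.17,8.32) (5.95,-5.93)

t = z/height = 5/7 = 0.714286
s = 1 + (scale-1)·z/height = 1 + (2.23-1)·5/7 = 1.878571
θ = twist·z/height = 278°·5/7 = 198.5714° = 3.465725 rad
cos θ = -0.947927, sin θ = -0.318487 (intermediates below are computed at full precision and shown rounded to 5 d.p.)
v1: (-4.5,-4.5) → rotate → (2.83248,5.69886) → ×s → (5.32102,10.70572) → (5.32,10.71)
v2: (-2,-4) → rotate → (0.62191,4.42868) → ×s → (1.16830,8.31960) → (1.17,8.32)
v3: (-2,4) → rotate → (3.16980,-3.15474) → ×s → (5.95470,-5.92640) → (5.95,-5.93)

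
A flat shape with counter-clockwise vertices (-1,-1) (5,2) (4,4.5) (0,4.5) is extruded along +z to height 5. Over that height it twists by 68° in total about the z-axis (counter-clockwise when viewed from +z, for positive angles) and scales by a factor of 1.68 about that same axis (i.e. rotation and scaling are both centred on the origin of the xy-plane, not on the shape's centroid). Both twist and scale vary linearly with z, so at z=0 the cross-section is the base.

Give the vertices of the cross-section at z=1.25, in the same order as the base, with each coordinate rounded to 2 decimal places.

t = z/height = 1.25/5 = 0.25
s = 1 + (scale-1)·z/height = 1 + (1.68-1)·1.25/5 = 1.170000
θ = twist·z/height = 68°·1.25/5 = 17.0000° = 0.296706 rad
cos θ = 0.956305, sin θ = 0.292372 (intermediates below are computed at full precision and shown rounded to 5 d.p.)
v1: (-1,-1) → rotate → (-0.66393,-1.24868) → ×s → (-0.77680,-1.46095) → (-0.78,-1.46)
v2: (5,2) → rotate → (4.19678,3.37447) → ×s → (4.91023,3.94813) → (4.91,3.95)
v3: (4,4.5) → rotate → (2.50955,5.47286) → ×s → (2.93617,6.40324) → (2.94,6.40)
v4: (0,4.5) → rotate → (-1.31567,4.30337) → ×s → (-1.53934,5.03494) → (-1.54,5.03)

Cross-section at z=1.25: (-0.78,-1.46) (4.91,3.95) (2.94,6.40) (-1.54,5.03)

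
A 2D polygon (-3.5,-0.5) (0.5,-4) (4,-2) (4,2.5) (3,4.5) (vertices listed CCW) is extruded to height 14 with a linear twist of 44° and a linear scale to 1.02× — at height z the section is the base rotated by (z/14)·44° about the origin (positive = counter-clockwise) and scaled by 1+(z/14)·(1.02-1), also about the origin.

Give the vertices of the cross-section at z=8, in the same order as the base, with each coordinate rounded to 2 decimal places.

Cross-section at z=8: (-2.99,-1.96) (2.18,-3.45) (4.52,-0.11) (2.59,4.01) (0.81,5.41)

t = z/height = 8/14 = 0.571429
s = 1 + (scale-1)·z/height = 1 + (1.02-1)·8/14 = 1.011429
θ = twist·z/height = 44°·8/14 = 25.1429° = 0.438826 rad
cos θ = 0.905251, sin θ = 0.424877 (intermediates below are computed at full precision and shown rounded to 5 d.p.)
v1: (-3.5,-0.5) → rotate → (-2.95594,-1.93969) → ×s → (-2.98972,-1.96186) → (-2.99,-1.96)
v2: (0.5,-4) → rotate → (2.15213,-3.40857) → ×s → (2.17673,-3.44752) → (2.18,-3.45)
v3: (4,-2) → rotate → (4.47076,-0.11100) → ×s → (4.52185,-0.11226) → (4.52,-0.11)
v4: (4,2.5) → rotate → (2.55881,3.96263) → ×s → (2.58806,4.00792) → (2.59,4.01)
v5: (3,4.5) → rotate → (0.80381,5.34826) → ×s → (0.81300,5.40938) → (0.81,5.41)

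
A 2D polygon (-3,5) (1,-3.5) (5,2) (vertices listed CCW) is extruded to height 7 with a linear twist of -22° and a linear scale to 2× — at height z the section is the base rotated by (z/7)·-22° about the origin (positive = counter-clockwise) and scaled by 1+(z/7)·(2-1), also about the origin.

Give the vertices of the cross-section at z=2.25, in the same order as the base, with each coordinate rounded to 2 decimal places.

t = z/height = 2.25/7 = 0.321429
s = 1 + (scale-1)·z/height = 1 + (2-1)·2.25/7 = 1.321429
θ = twist·z/height = -22°·2.25/7 = -7.0714° = -0.123420 rad
cos θ = 0.992393, sin θ = -0.123107 (intermediates below are computed at full precision and shown rounded to 5 d.p.)
v1: (-3,5) → rotate → (-2.36165,5.33129) → ×s → (-3.12075,7.04492) → (-3.12,7.04)
v2: (1,-3.5) → rotate → (0.56152,-3.59648) → ×s → (0.74201,-4.75250) → (0.74,-4.75)
v3: (5,2) → rotate → (5.20818,1.36925) → ×s → (6.88224,1.80937) → (6.88,1.81)

Cross-section at z=2.25: (-3.12,7.04) (0.74,-4.75) (6.88,1.81)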